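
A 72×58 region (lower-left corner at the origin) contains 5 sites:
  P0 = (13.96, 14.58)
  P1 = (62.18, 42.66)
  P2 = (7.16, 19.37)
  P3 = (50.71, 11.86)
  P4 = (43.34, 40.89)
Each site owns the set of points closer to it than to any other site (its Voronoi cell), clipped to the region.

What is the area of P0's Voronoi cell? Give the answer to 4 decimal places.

Area of P0's cell: 687.4260

1. box [0,72]×[0,58]: [(0, 0) (72, 0) (72, 58) (0, 58)]
2. ⊥bis P0·P1 via (38.07,28.62): [(0, 0) (54.7363, 0) (20.9611, 58) (0, 58)]  |A|=2195.2254
3. ⊥bis P0·P2 via (10.56,16.975): [(0, 1.9838) (0, 0) (54.7363, 0) (29.3323, 43.6247)]  |A|=1223.0205
4. ⊥bis P0·P3 via (32.335,13.22): [(0, 1.9838) (0, 0) (31.3565, 0) (33.993, 35.6212) (29.3323, 43.6247)]  |A|=806.6129
5. ⊥bis P0·P4 via (28.65,27.735): [(22.767, 34.3044) (0, 1.9838) (0, 0) (31.3565, 0) (33.046, 22.8261)]  |A|=687.426
6. canonical 5-gon: [(22.767, 34.3044) (0, 1.9838) (0, 0) (31.3565, 0) (33.046, 22.8261)]
7. shoelace: 687.426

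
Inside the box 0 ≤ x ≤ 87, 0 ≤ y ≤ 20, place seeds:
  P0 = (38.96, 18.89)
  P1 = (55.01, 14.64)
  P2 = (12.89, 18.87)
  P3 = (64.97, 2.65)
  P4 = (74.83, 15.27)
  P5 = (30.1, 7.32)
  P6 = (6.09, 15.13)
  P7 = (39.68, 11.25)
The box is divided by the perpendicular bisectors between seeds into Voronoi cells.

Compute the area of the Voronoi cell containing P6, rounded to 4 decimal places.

1. box [0,87]×[0,20]: [(0, 0) (87, 0) (87, 20) (0, 20)]
2. ⊥bis P6·P0 via (22.525,17.01): [(0, 0) (24.4708, 0) (22.183, 20) (0, 20)]  |A|=466.5375
3. ⊥bis P6·P1 via (30.55,14.885): [(0, 0) (24.4708, 0) (22.183, 20) (0, 20)]  |A|=466.5375
4. ⊥bis P6·P2 via (9.49,17): [(0, 0) (18.84, 0) (7.84, 20) (0, 20)]  |A|=266.8
5. ⊥bis P6·P3 via (35.53,8.89): [(0, 0) (18.84, 0) (7.84, 20) (0, 20)]  |A|=266.8
6. ⊥bis P6·P4 via (40.46,15.2): [(0, 0) (18.84, 0) (7.84, 20) (0, 20)]  |A|=266.8
7. ⊥bis P6·P5 via (18.095,11.225): [(0, 0) (14.4437, 0) (16.0775, 5.0227) (7.84, 20) (0, 20)]  |A|=255.7594
8. ⊥bis P6·P7 via (22.885,13.19): [(0, 0) (14.4437, 0) (16.0775, 5.0227) (7.84, 20) (0, 20)]  |A|=255.7594
9. canonical 5-gon: [(0, 0) (14.4437, 0) (16.0775, 5.0227) (7.84, 20) (0, 20)]
10. shoelace: 255.7594

Area of P6's cell: 255.7594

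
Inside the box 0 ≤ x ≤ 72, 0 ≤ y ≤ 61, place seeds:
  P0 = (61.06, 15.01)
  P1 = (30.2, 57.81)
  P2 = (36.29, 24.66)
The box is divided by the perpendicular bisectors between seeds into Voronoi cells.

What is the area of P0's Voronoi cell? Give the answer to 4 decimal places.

1. box [0,72]×[0,61]: [(0, 0) (72, 0) (72, 61) (0, 61)]
2. ⊥bis P0·P1 via (45.63,36.41): [(0, 3.5095) (0, 0) (72, 0) (72, 55.4235)]  |A|=2121.588
3. ⊥bis P0·P2 via (48.675,19.835): [(58.8443, 45.9378) (40.9476, 0) (72, 0) (72, 55.4235)]  |A|=1077.809
4. canonical 4-gon: [(58.8443, 45.9378) (40.9476, 0) (72, 0) (72, 55.4235)]
5. shoelace: 1077.809

Area of P0's cell: 1077.8090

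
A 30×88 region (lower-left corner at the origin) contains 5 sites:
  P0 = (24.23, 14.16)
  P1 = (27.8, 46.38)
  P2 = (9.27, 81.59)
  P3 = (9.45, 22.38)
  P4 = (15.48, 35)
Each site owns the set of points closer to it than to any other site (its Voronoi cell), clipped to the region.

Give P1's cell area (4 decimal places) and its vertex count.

1. box [0,30]×[0,88]: [(0, 0) (30, 0) (30, 88) (0, 88)]
2. ⊥bis P1·P0 via (26.015,30.27): [(0, 33.1525) (30, 29.8285) (30, 88) (0, 88)]  |A|=1695.2859
3. ⊥bis P1·P2 via (18.535,63.985): [(0, 54.2306) (0, 33.1525) (30, 29.8285) (30, 70.0187)]  |A|=919.0249
4. ⊥bis P1·P3 via (18.625,34.38): [(0, 54.2306) (0, 48.6204) (23.6591, 30.531) (30, 29.8285) (30, 70.0187)]  |A|=736.0471
5. ⊥bis P1·P4 via (21.64,40.69): [(6.1452, 57.4646) (30, 31.6395) (30, 70.0187)]  |A|=457.7636
6. canonical 3-gon: [(6.1452, 57.4646) (30, 31.6395) (30, 70.0187)]
7. shoelace: 457.7636

Area of P1's cell: 457.7636 (3 vertices)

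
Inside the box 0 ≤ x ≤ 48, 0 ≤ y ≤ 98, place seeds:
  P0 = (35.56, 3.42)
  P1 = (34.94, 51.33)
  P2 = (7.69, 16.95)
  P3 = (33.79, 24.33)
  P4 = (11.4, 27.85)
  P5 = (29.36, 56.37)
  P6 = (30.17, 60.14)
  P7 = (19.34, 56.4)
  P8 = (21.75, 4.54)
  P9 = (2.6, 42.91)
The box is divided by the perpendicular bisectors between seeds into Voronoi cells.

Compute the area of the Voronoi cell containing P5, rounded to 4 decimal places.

Area of P5's cell: 76.4816

1. box [0,48]×[0,98]: [(0, 0) (48, 0) (48, 98) (0, 98)]
2. ⊥bis P5·P0 via (32.46,29.895): [(0, 26.0942) (48, 31.7146) (48, 98) (0, 98)]  |A|=3316.5886
3. ⊥bis P5·P1 via (32.15,53.85): [(0, 26.0942) (7.9176, 27.0213) (48, 71.3982) (48, 98) (0, 98)]  |A|=2521.2818
4. ⊥bis P5·P2 via (18.525,36.66): [(0, 46.8436) (17.2544, 37.3585) (48, 71.3982) (48, 98) (0, 98)]  |A|=2305.6777
5. ⊥bis P5·P3 via (31.575,40.35): [(0, 46.8436) (15.7842, 38.1667) (18.2984, 38.5143) (48, 71.3982) (48, 98) (0, 98)]  |A|=2304.4061
6. ⊥bis P5·P4 via (20.38,42.11): [(0, 54.944) (21.1233, 41.6419) (48, 71.3982) (48, 98) (0, 98)]  |A|=2164.8215
7. ⊥bis P5·P6 via (29.765,58.255): [(0, 64.6501) (0, 54.944) (21.1233, 41.6419) (35.0945, 57.1099)]  |A|=426.6071
8. ⊥bis P5·P7 via (24.35,56.385): [(24.3591, 59.4165) (24.3164, 45.1771) (35.0945, 57.1099)]  |A|=76.4816
9. ⊥bis P5·P8 via (25.555,30.455): [(24.3591, 59.4165) (24.3164, 45.1771) (35.0945, 57.1099)]  |A|=76.4816
10. ⊥bis P5·P9 via (15.98,49.64): [(24.3591, 59.4165) (24.3164, 45.1771) (35.0945, 57.1099)]  |A|=76.4816
11. canonical 3-gon: [(24.3591, 59.4165) (24.3164, 45.1771) (35.0945, 57.1099)]
12. shoelace: 76.4816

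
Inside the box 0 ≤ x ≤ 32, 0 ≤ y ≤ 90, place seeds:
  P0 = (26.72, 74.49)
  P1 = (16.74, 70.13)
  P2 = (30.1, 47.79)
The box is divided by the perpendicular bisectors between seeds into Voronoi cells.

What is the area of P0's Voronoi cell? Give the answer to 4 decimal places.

Area of P0's cell: 336.8734

1. box [0,32]×[0,90]: [(0, 0) (32, 0) (32, 90) (0, 90)]
2. ⊥bis P0·P1 via (21.73,72.31): [(32, 48.8021) (32, 90) (14.0017, 90)]  |A|=370.7463
3. ⊥bis P0·P2 via (28.41,61.14): [(26.7042, 60.9241) (32, 61.5945) (32, 90) (14.0017, 90)]  |A|=336.8734
4. canonical 4-gon: [(26.7042, 60.9241) (32, 61.5945) (32, 90) (14.0017, 90)]
5. shoelace: 336.8734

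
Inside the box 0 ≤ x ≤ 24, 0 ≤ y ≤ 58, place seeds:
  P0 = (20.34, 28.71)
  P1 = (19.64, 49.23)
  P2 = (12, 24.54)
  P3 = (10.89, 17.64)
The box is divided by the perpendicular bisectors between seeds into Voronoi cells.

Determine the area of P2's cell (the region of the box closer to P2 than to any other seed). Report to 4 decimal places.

Area of P2's cell: 265.6613

1. box [0,24]×[0,58]: [(0, 0) (24, 0) (24, 58) (0, 58)]
2. ⊥bis P2·P0 via (16.17,26.625): [(0, 0) (24, 0) (24, 10.965) (0.4825, 58) (0, 58)]  |A|=838.9272
3. ⊥bis P2·P1 via (15.82,36.885): [(0, 41.7803) (0, 0) (24, 0) (24, 10.965) (10.1651, 38.6348)]  |A|=751.8181
4. ⊥bis P2·P3 via (11.445,21.09): [(0, 41.7803) (0, 22.9312) (19.5929, 19.7793) (10.1651, 38.6348)]  |A|=265.6613
5. canonical 4-gon: [(0, 41.7803) (0, 22.9312) (19.5929, 19.7793) (10.1651, 38.6348)]
6. shoelace: 265.6613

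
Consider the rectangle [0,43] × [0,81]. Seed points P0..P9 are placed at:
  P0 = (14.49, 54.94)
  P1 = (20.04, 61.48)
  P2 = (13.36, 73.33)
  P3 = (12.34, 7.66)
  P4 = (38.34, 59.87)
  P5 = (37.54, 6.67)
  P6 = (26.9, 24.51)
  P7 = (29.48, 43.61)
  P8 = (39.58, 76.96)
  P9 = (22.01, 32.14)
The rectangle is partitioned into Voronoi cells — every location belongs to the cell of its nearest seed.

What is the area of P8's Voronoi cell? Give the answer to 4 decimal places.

Area of P8's cell: 197.9751

1. box [0,43]×[0,81]: [(0, 0) (43, 0) (43, 81) (0, 81)]
2. ⊥bis P8·P0 via (27.035,65.95): [(43, 47.7592) (43, 81) (13.8265, 81)]  |A|=484.8754
3. ⊥bis P8·P1 via (29.81,69.22): [(43, 52.5706) (43, 81) (20.4776, 81)]  |A|=320.1486
4. ⊥bis P8·P2 via (26.47,75.145): [(26.7567, 73.0741) (43, 52.5706) (43, 81) (25.6594, 81)]  |A|=299.6134
5. ⊥bis P8·P3 via (25.96,42.31): [(26.7567, 73.0741) (43, 52.5706) (43, 81) (25.6594, 81)]  |A|=299.6134
6. ⊥bis P8·P4 via (38.96,68.415): [(26.7567, 73.0741) (29.9286, 69.0703) (43, 68.1219) (43, 81) (25.6594, 81)]  |A|=197.9751
7. ⊥bis P8·P5 via (38.56,41.815): [(26.7567, 73.0741) (29.9286, 69.0703) (43, 68.1219) (43, 81) (25.6594, 81)]  |A|=197.9751
8. ⊥bis P8·P6 via (33.24,50.735): [(26.7567, 73.0741) (29.9286, 69.0703) (43, 68.1219) (43, 81) (25.6594, 81)]  |A|=197.9751
9. ⊥bis P8·P7 via (34.53,60.285): [(26.7567, 73.0741) (29.9286, 69.0703) (43, 68.1219) (43, 81) (25.6594, 81)]  |A|=197.9751
10. ⊥bis P8·P9 via (30.795,54.55): [(26.7567, 73.0741) (29.9286, 69.0703) (43, 68.1219) (43, 81) (25.6594, 81)]  |A|=197.9751
11. canonical 5-gon: [(26.7567, 73.0741) (29.9286, 69.0703) (43, 68.1219) (43, 81) (25.6594, 81)]
12. shoelace: 197.9751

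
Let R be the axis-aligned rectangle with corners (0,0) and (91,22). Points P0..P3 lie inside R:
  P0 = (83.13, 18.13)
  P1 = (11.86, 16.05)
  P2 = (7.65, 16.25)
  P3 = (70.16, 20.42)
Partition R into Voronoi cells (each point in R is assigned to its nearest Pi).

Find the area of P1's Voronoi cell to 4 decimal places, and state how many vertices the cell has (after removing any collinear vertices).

1. box [0,91]×[0,22]: [(0, 0) (91, 0) (91, 22) (0, 22)]
2. ⊥bis P1·P0 via (47.495,17.09): [(0, 0) (47.9938, 0) (47.3517, 22) (0, 22)]  |A|=1048.8002
3. ⊥bis P1·P2 via (9.755,16.15): [(8.9878, 0) (47.9938, 0) (47.3517, 22) (10.0329, 22)]  |A|=839.5726
4. ⊥bis P1·P3 via (41.01,18.235): [(8.9878, 0) (42.3768, 0) (40.7278, 22) (10.0329, 22)]  |A|=704.9233
5. canonical 4-gon: [(8.9878, 0) (42.3768, 0) (40.7278, 22) (10.0329, 22)]
6. shoelace: 704.9233

Area of P1's cell: 704.9233 (4 vertices)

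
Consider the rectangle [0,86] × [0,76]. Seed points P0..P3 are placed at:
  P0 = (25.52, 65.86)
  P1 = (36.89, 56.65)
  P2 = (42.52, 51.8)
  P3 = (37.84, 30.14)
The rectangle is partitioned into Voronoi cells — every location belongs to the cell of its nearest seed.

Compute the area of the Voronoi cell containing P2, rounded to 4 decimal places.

1. box [0,86]×[0,76]: [(0, 0) (86, 0) (86, 76) (0, 76)]
2. ⊥bis P2·P0 via (34.02,58.83): [(0, 17.6963) (0, 0) (86, 0) (86, 76) (48.2206, 76)]  |A|=5130.28
3. ⊥bis P2·P1 via (39.705,54.225): [(0, 8.1345) (0, 0) (86, 0) (86, 76) (58.4632, 76)]  |A|=4552.181
4. ⊥bis P2·P3 via (40.18,40.97): [(30.1528, 43.1365) (86, 31.0698) (86, 76) (58.4632, 76)]  |A|=1707.0894
5. canonical 4-gon: [(30.1528, 43.1365) (86, 31.0698) (86, 76) (58.4632, 76)]
6. shoelace: 1707.0894

Area of P2's cell: 1707.0894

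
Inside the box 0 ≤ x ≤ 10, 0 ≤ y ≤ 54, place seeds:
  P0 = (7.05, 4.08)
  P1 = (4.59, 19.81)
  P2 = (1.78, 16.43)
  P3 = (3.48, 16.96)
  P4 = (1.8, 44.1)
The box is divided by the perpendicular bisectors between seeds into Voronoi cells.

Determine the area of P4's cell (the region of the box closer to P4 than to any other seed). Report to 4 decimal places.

Area of P4's cell: 218.3767

1. box [0,10]×[0,54]: [(0, 0) (10, 0) (10, 54) (0, 54)]
2. ⊥bis P4·P0 via (4.425,24.09): [(0, 23.5095) (10, 24.8214) (10, 54) (0, 54)]  |A|=298.3457
3. ⊥bis P4·P1 via (3.195,31.955): [(0, 31.588) (10, 32.7366) (10, 54) (0, 54)]  |A|=218.3767
4. ⊥bis P4·P2 via (1.79,30.265): [(0, 31.588) (10, 32.7366) (10, 54) (0, 54)]  |A|=218.3767
5. ⊥bis P4·P3 via (2.64,30.53): [(0, 31.588) (10, 32.7366) (10, 54) (0, 54)]  |A|=218.3767
6. canonical 4-gon: [(0, 31.588) (10, 32.7366) (10, 54) (0, 54)]
7. shoelace: 218.3767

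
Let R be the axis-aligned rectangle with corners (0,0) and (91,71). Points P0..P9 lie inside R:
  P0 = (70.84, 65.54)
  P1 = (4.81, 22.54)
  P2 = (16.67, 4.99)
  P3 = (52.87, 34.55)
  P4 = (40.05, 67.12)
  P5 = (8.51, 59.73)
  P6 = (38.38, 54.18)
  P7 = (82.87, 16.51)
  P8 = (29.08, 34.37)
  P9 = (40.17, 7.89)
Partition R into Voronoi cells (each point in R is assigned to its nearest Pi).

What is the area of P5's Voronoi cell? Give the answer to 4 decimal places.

1. box [0,91]×[0,71]: [(0, 0) (91, 0) (91, 71) (0, 71)]
2. ⊥bis P5·P0 via (39.675,62.635): [(0, 0) (45.5134, 0) (38.8953, 71) (0, 71)]  |A|=2996.5088
3. ⊥bis P5·P1 via (6.66,41.135): [(0, 41.7976) (42.0069, 37.6184) (38.8953, 71) (0, 71)]  |A|=1262.5448
4. ⊥bis P5·P2 via (12.59,32.36): [(0, 41.7976) (42.0069, 37.6184) (38.8953, 71) (0, 71)]  |A|=1262.5448
5. ⊥bis P5·P3 via (30.69,47.14): [(0, 41.7976) (26.1791, 39.1931) (39.6483, 62.9219) (38.8953, 71) (0, 71)]  |A|=1064.1523
6. ⊥bis P5·P4 via (24.28,63.425): [(0, 41.7976) (26.1791, 39.1931) (28.8537, 43.9049) (22.5051, 71) (0, 71)]  |A|=791.3465
7. ⊥bis P5·P6 via (23.445,56.955): [(0, 41.7976) (20.2543, 39.7825) (24.4848, 62.551) (22.5051, 71) (0, 71)]  |A|=687.4218
8. ⊥bis P5·P7 via (45.69,38.12): [(0, 41.7976) (20.2543, 39.7825) (24.4848, 62.551) (22.5051, 71) (0, 71)]  |A|=687.4218
9. ⊥bis P5·P8 via (18.795,47.05): [(0, 41.7976) (10.9735, 40.7059) (22.1032, 49.7333) (24.4848, 62.551) (22.5051, 71) (0, 71)]  |A|=640.3928
10. ⊥bis P5·P9 via (24.34,33.81): [(0, 41.7976) (10.9735, 40.7059) (22.1032, 49.7333) (24.4848, 62.551) (22.5051, 71) (0, 71)]  |A|=640.3928
11. canonical 6-gon: [(0, 41.7976) (10.9735, 40.7059) (22.1032, 49.7333) (24.4848, 62.551) (22.5051, 71) (0, 71)]
12. shoelace: 640.3928

Area of P5's cell: 640.3928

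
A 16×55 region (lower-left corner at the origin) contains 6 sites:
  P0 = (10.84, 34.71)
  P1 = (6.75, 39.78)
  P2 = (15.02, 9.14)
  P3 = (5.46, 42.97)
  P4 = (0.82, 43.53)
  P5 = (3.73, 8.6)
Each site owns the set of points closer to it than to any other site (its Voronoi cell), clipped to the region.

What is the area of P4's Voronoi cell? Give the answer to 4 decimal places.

1. box [0,16]×[0,55]: [(0, 0) (16, 0) (16, 55) (0, 55)]
2. ⊥bis P4·P0 via (5.83,39.12): [(0, 32.4968) (16, 50.6737) (16, 55) (0, 55)]  |A|=214.6362
3. ⊥bis P4·P1 via (3.785,41.655): [(0, 35.6697) (12.2241, 55) (0, 55)]  |A|=118.1479
4. ⊥bis P4·P2 via (7.92,26.335): [(0, 35.6697) (12.2241, 55) (0, 55)]  |A|=118.1479
5. ⊥bis P4·P3 via (3.14,43.25): [(0, 35.6697) (2.75, 40.0183) (4.5581, 55) (0, 55)]  |A|=60.723
6. ⊥bis P4·P5 via (2.275,26.065): [(0, 35.6697) (2.75, 40.0183) (4.5581, 55) (0, 55)]  |A|=60.723
7. canonical 4-gon: [(0, 35.6697) (2.75, 40.0183) (4.5581, 55) (0, 55)]
8. shoelace: 60.723

Area of P4's cell: 60.7230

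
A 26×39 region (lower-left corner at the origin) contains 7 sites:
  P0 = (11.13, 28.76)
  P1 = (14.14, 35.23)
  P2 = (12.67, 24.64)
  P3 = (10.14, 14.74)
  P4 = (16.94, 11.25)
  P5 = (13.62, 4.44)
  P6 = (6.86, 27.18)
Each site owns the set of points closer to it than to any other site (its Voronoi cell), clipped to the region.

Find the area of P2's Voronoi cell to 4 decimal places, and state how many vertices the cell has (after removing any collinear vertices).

Area of P2's cell: 142.7809 (6 vertices)

1. box [0,26]×[0,39]: [(0, 0) (26, 0) (26, 39) (0, 39)]
2. ⊥bis P2·P0 via (11.9,26.7): [(0, 22.2519) (0, 0) (26, 0) (26, 31.9704)]  |A|=704.8903
3. ⊥bis P2·P1 via (13.405,29.935): [(18.6186, 29.2113) (0, 22.2519) (0, 0) (26, 0) (26, 28.1867)]  |A|=690.9257
4. ⊥bis P2·P3 via (11.405,19.69): [(18.6186, 29.2113) (0.5604, 22.4614) (26, 15.9602) (26, 28.1867)]  |A|=189.6824
5. ⊥bis P2·P4 via (14.805,17.945): [(18.6186, 29.2113) (0.5604, 22.4614) (16.3301, 18.4314) (26, 21.515) (26, 28.1867)]  |A|=162.825
6. ⊥bis P2·P5 via (13.145,14.54): [(18.6186, 29.2113) (0.5604, 22.4614) (16.3301, 18.4314) (26, 21.515) (26, 28.1867)]  |A|=162.825
7. ⊥bis P2·P6 via (9.765,25.91): [(18.6186, 29.2113) (9.7608, 25.9004) (7.4838, 20.6921) (16.3301, 18.4314) (26, 21.515) (26, 28.1867)]  |A|=142.7809
8. canonical 6-gon: [(18.6186, 29.2113) (9.7608, 25.9004) (7.4838, 20.6921) (16.3301, 18.4314) (26, 21.515) (26, 28.1867)]
9. shoelace: 142.7809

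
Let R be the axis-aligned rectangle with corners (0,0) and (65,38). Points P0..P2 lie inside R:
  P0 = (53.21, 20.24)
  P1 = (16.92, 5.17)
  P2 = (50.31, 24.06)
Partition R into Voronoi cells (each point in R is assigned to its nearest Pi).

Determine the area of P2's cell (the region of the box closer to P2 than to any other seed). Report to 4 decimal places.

Area of P2's cell: 702.8705

1. box [0,65]×[0,38]: [(0, 0) (65, 0) (65, 38) (0, 38)]
2. ⊥bis P2·P0 via (51.76,22.15): [(0, 0) (22.5831, 0) (65, 32.2013) (65, 38) (0, 38)]  |A|=1787.0602
3. ⊥bis P2·P1 via (33.615,14.615): [(36.0846, 10.2498) (65, 32.2013) (65, 38) (20.3852, 38)]  |A|=702.8705
4. canonical 4-gon: [(36.0846, 10.2498) (65, 32.2013) (65, 38) (20.3852, 38)]
5. shoelace: 702.8705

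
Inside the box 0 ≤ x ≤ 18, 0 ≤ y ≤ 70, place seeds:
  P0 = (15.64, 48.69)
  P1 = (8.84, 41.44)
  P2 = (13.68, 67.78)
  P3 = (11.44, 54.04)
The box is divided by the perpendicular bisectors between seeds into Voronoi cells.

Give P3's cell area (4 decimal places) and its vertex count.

Area of P3's cell: 204.6748 (5 vertices)

1. box [0,18]×[0,70]: [(0, 0) (18, 0) (18, 70) (0, 70)]
2. ⊥bis P3·P0 via (13.54,51.365): [(0, 40.7355) (18, 54.8663) (18, 70) (0, 70)]  |A|=399.584
3. ⊥bis P3·P1 via (10.14,47.74): [(0, 49.8324) (9.1759, 47.9389) (18, 54.8663) (18, 70) (0, 70)]  |A|=357.848
4. ⊥bis P3·P2 via (12.56,60.91): [(0, 62.9576) (0, 49.8324) (9.1759, 47.9389) (18, 54.8663) (18, 60.0231)]  |A|=204.6748
5. canonical 5-gon: [(0, 62.9576) (0, 49.8324) (9.1759, 47.9389) (18, 54.8663) (18, 60.0231)]
6. shoelace: 204.6748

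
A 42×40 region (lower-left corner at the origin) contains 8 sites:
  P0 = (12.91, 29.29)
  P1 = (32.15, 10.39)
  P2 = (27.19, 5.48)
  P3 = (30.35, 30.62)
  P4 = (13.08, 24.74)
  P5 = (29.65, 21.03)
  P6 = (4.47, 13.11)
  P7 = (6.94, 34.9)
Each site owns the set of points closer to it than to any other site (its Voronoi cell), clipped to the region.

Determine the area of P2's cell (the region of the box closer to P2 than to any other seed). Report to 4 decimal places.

1. box [0,42]×[0,40]: [(0, 0) (42, 0) (42, 40) (0, 40)]
2. ⊥bis P2·P0 via (20.05,17.385): [(0, 5.3601) (0, 0) (42, 0) (42, 30.5495)]  |A|=754.0999
3. ⊥bis P2·P1 via (29.67,7.935): [(20.2164, 17.4848) (0, 5.3601) (0, 0) (37.525, 0)]  |A|=382.2397
4. ⊥bis P2·P3 via (28.77,18.05): [(20.2164, 17.4848) (0, 5.3601) (0, 0) (37.525, 0)]  |A|=382.2397
5. ⊥bis P2·P4 via (20.135,15.11): [(21.5449, 16.1429) (0, 0.359) (0, 0) (37.525, 0)]  |A|=306.7478
6. ⊥bis P2·P5 via (28.42,13.255): [(23.6579, 14.0084) (19.524, 14.6623) (0, 0.359) (0, 0) (37.525, 0)]  |A|=303.0268
7. ⊥bis P2·P6 via (15.83,9.295): [(23.6579, 14.0084) (19.524, 14.6623) (17.0153, 12.8245) (12.7085, 0) (37.525, 0)]  |A|=218.4829
8. ⊥bis P2·P7 via (17.065,20.19): [(23.6579, 14.0084) (19.524, 14.6623) (17.0153, 12.8245) (12.7085, 0) (37.525, 0)]  |A|=218.4829
9. canonical 5-gon: [(23.6579, 14.0084) (19.524, 14.6623) (17.0153, 12.8245) (12.7085, 0) (37.525, 0)]
10. shoelace: 218.4829

Area of P2's cell: 218.4829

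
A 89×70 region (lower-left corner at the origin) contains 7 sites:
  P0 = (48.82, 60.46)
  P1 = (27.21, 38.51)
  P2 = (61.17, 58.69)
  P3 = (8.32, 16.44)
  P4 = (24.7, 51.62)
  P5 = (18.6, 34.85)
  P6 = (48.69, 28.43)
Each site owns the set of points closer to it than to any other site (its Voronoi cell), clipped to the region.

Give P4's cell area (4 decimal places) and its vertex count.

Area of P4's cell: 838.5401 (5 vertices)

1. box [0,89]×[0,70]: [(0, 0) (89, 0) (89, 70) (0, 70)]
2. ⊥bis P4·P0 via (36.76,56.04): [(0, 0) (57.2987, 0) (31.6436, 70) (0, 70)]  |A|=3112.9824
3. ⊥bis P4·P1 via (25.955,45.065): [(0, 40.0957) (39.8101, 47.7177) (31.6436, 70) (0, 70)]  |A|=947.7937
4. ⊥bis P4·P2 via (42.935,55.155): [(0, 40.0957) (39.8101, 47.7177) (31.6436, 70) (0, 70)]  |A|=947.7937
5. ⊥bis P4·P3 via (16.51,34.03): [(0, 41.7171) (2.4677, 40.5682) (39.8101, 47.7177) (31.6436, 70) (0, 70)]  |A|=945.7932
6. ⊥bis P4·P5 via (21.65,43.235): [(0, 51.1101) (19.8384, 43.8939) (39.8101, 47.7177) (31.6436, 70) (0, 70)]  |A|=838.5401
7. ⊥bis P4·P6 via (36.695,40.025): [(0, 51.1101) (19.8384, 43.8939) (39.8101, 47.7177) (31.6436, 70) (0, 70)]  |A|=838.5401
8. canonical 5-gon: [(0, 51.1101) (19.8384, 43.8939) (39.8101, 47.7177) (31.6436, 70) (0, 70)]
9. shoelace: 838.5401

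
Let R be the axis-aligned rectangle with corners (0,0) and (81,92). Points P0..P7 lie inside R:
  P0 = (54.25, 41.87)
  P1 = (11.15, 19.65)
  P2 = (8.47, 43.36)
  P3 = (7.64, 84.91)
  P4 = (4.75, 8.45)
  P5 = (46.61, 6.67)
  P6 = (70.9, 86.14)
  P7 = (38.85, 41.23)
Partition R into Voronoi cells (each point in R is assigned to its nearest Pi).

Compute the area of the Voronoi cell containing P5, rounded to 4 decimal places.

Area of P5's cell: 1156.8523

1. box [0,81]×[0,92]: [(0, 0) (81, 0) (81, 92) (0, 92)]
2. ⊥bis P5·P0 via (50.43,24.27): [(0, 35.2156) (0, 0) (81, 0) (81, 17.6349)]  |A|=2140.4462
3. ⊥bis P5·P1 via (28.88,13.16): [(34.2336, 27.7854) (24.0628, 0) (81, 0) (81, 17.6349)]  |A|=1203.3712
4. ⊥bis P5·P2 via (27.54,25.015): [(34.2336, 27.7854) (24.0628, 0) (81, 0) (81, 17.6349)]  |A|=1203.3712
5. ⊥bis P5·P3 via (27.125,45.79): [(34.2336, 27.7854) (24.0628, 0) (81, 0) (81, 17.6349)]  |A|=1203.3712
6. ⊥bis P5·P4 via (25.68,7.56): [(34.2336, 27.7854) (25.5288, 4.005) (25.3585, 0) (81, 0) (81, 17.6349)]  |A|=1200.7766
7. ⊥bis P5·P6 via (58.755,46.405): [(34.2336, 27.7854) (25.5288, 4.005) (25.3585, 0) (81, 0) (81, 17.6349)]  |A|=1200.7766
8. ⊥bis P5·P7 via (42.73,23.95): [(47.2393, 24.9625) (31.943, 21.5279) (25.5288, 4.005) (25.3585, 0) (81, 0) (81, 17.6349)]  |A|=1156.8523
9. canonical 6-gon: [(47.2393, 24.9625) (31.943, 21.5279) (25.5288, 4.005) (25.3585, 0) (81, 0) (81, 17.6349)]
10. shoelace: 1156.8523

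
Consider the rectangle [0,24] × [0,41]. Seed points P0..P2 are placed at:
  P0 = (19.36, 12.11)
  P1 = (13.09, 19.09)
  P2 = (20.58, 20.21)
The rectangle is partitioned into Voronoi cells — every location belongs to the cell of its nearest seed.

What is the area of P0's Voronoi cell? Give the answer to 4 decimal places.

Area of P0's cell: 259.7483

1. box [0,24]×[0,41]: [(0, 0) (24, 0) (24, 41) (0, 41)]
2. ⊥bis P0·P1 via (16.225,15.6): [(0, 1.0254) (0, 0) (24, 0) (24, 22.5841)]  |A|=283.3143
3. ⊥bis P0·P2 via (19.97,16.16): [(17.2967, 16.5627) (0, 1.0254) (0, 0) (24, 0) (24, 15.553)]  |A|=259.7483
4. canonical 5-gon: [(17.2967, 16.5627) (0, 1.0254) (0, 0) (24, 0) (24, 15.553)]
5. shoelace: 259.7483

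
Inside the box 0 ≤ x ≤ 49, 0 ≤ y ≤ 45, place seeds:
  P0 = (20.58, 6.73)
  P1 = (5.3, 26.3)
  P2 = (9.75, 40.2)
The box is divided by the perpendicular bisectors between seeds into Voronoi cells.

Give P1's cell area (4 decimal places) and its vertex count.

Area of P1's cell: 388.4959 (3 vertices)

1. box [0,49]×[0,45]: [(0, 0) (49, 0) (49, 45) (0, 45)]
2. ⊥bis P1·P0 via (12.94,16.515): [(0, 6.4116) (49, 44.6702) (49, 45) (0, 45)]  |A|=953.4961
3. ⊥bis P1·P2 via (7.525,33.25): [(0, 35.6591) (0, 6.4116) (26.5661, 27.1541)]  |A|=388.4959
4. canonical 3-gon: [(0, 35.6591) (0, 6.4116) (26.5661, 27.1541)]
5. shoelace: 388.4959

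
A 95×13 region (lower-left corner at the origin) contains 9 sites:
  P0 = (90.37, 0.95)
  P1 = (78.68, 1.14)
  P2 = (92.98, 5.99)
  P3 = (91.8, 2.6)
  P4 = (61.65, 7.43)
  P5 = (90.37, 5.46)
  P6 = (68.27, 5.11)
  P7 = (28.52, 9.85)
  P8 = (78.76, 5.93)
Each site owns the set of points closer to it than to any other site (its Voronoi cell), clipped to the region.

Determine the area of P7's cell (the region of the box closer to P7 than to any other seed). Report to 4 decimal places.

1. box [0,95]×[0,13]: [(0, 0) (95, 0) (95, 13) (0, 13)]
2. ⊥bis P7·P0 via (59.445,5.4): [(0, 0) (58.668, 0) (60.5386, 13) (0, 13)]  |A|=774.8427
3. ⊥bis P7·P1 via (53.6,5.495): [(0, 0) (52.6458, 0) (54.9032, 13) (0, 13)]  |A|=699.0687
4. ⊥bis P7·P2 via (60.75,7.92): [(0, 0) (52.6458, 0) (54.9032, 13) (0, 13)]  |A|=699.0687
5. ⊥bis P7·P3 via (60.16,6.225): [(0, 0) (52.6458, 0) (54.9032, 13) (0, 13)]  |A|=699.0687
6. ⊥bis P7·P4 via (45.085,8.64): [(0, 0) (44.4539, 0) (45.4035, 13) (0, 13)]  |A|=584.0729
7. ⊥bis P7·P5 via (59.445,7.655): [(0, 0) (44.4539, 0) (45.4035, 13) (0, 13)]  |A|=584.0729
8. ⊥bis P7·P6 via (48.395,7.48): [(0, 0) (44.4539, 0) (45.4035, 13) (0, 13)]  |A|=584.0729
9. ⊥bis P7·P8 via (53.64,7.89): [(0, 0) (44.4539, 0) (45.4035, 13) (0, 13)]  |A|=584.0729
10. canonical 4-gon: [(0, 0) (44.4539, 0) (45.4035, 13) (0, 13)]
11. shoelace: 584.0729

Area of P7's cell: 584.0729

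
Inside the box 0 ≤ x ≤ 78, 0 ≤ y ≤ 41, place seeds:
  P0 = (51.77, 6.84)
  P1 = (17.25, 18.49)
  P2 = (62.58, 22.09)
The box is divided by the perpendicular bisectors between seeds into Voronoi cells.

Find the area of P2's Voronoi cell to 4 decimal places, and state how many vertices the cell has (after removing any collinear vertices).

1. box [0,78]×[0,41]: [(0, 0) (78, 0) (78, 41) (0, 41)]
2. ⊥bis P2·P0 via (57.175,14.465): [(77.5812, 0) (78, 0) (78, 41) (19.7413, 41)]  |A|=1202.8892
3. ⊥bis P2·P1 via (39.915,20.29): [(39.3756, 27.0822) (77.5812, 0) (78, 0) (78, 41) (38.2703, 41)]  |A|=1073.9473
4. canonical 5-gon: [(39.3756, 27.0822) (77.5812, 0) (78, 0) (78, 41) (38.2703, 41)]
5. shoelace: 1073.9473

Area of P2's cell: 1073.9473 (5 vertices)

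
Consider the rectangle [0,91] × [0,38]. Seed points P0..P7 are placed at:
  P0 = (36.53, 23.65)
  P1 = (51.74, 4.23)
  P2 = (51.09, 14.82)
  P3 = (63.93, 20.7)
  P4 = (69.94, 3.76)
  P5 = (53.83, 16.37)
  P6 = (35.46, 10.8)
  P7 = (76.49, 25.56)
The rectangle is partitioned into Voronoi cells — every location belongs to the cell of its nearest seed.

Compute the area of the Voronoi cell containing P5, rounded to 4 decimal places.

Area of P5's cell: 168.7148

1. box [0,91]×[0,38]: [(0, 0) (91, 0) (91, 38) (0, 38)]
2. ⊥bis P5·P0 via (45.18,20.01): [(36.7596, 0) (91, 0) (91, 38) (52.7504, 38)]  |A|=1757.3107
3. ⊥bis P5·P1 via (52.785,10.3): [(41.8837, 12.1767) (91, 3.721) (91, 38) (52.7504, 38)]  |A|=1335.6945
4. ⊥bis P5·P2 via (52.46,15.595): [(47.22, 24.8579) (55.7435, 9.7907) (91, 3.721) (91, 38) (52.7504, 38)]  |A|=1241.4492
5. ⊥bis P5·P3 via (58.88,18.535): [(51.653, 35.3924) (47.22, 24.8579) (55.7435, 9.7907) (63.1775, 8.5108)]  |A|=170.8354
6. ⊥bis P5·P4 via (61.885,10.065): [(62.2896, 10.5819) (51.653, 35.3924) (47.22, 24.8579) (55.7435, 9.7907) (60.9664, 8.8915)]  |A|=168.7148
7. ⊥bis P5·P6 via (44.645,13.585): [(62.2896, 10.5819) (51.653, 35.3924) (47.22, 24.8579) (55.7435, 9.7907) (60.9664, 8.8915)]  |A|=168.7148
8. ⊥bis P5·P7 via (65.16,20.965): [(62.2896, 10.5819) (51.653, 35.3924) (47.22, 24.8579) (55.7435, 9.7907) (60.9664, 8.8915)]  |A|=168.7148
9. canonical 5-gon: [(62.2896, 10.5819) (51.653, 35.3924) (47.22, 24.8579) (55.7435, 9.7907) (60.9664, 8.8915)]
10. shoelace: 168.7148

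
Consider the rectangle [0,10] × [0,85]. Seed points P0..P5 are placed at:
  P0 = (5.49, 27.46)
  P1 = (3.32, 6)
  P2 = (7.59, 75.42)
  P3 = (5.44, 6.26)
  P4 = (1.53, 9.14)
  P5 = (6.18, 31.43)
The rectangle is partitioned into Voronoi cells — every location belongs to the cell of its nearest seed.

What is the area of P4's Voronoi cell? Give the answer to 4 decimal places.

1. box [0,10]×[0,85]: [(0, 0) (10, 0) (10, 85) (0, 85)]
2. ⊥bis P4·P0 via (3.51,18.3): [(0, 19.0587) (0, 0) (10, 0) (10, 16.8971)]  |A|=179.7793
3. ⊥bis P4·P1 via (2.425,7.57): [(0, 19.0587) (0, 6.1876) (10, 11.8882) (10, 16.8971)]  |A|=89.4001
4. ⊥bis P4·P2 via (4.56,42.28): [(0, 19.0587) (0, 6.1876) (10, 11.8882) (10, 16.8971)]  |A|=89.4001
5. ⊥bis P4·P3 via (3.485,7.7): [(0, 19.0587) (0, 6.1876) (4.0872, 8.5176) (10, 16.545) (10, 16.8971)]  |A|=75.6328
6. ⊥bis P4·P5 via (3.855,20.285): [(0, 19.0587) (0, 6.1876) (4.0872, 8.5176) (10, 16.545) (10, 16.8971)]  |A|=75.6328
7. canonical 5-gon: [(0, 19.0587) (0, 6.1876) (4.0872, 8.5176) (10, 16.545) (10, 16.8971)]
8. shoelace: 75.6328

Area of P4's cell: 75.6328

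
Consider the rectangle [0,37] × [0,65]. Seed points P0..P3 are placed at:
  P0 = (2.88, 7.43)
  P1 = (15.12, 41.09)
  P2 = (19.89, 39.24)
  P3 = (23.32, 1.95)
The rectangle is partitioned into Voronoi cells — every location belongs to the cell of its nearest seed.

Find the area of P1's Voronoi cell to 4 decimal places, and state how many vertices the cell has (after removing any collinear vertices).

1. box [0,37]×[0,65]: [(0, 0) (37, 0) (37, 65) (0, 65)]
2. ⊥bis P1·P0 via (9,24.26): [(0, 27.5327) (37, 14.0782) (37, 65) (0, 65)]  |A|=1635.1982
3. ⊥bis P1·P2 via (17.505,40.165): [(0, 27.5327) (11.0476, 23.5154) (27.137, 65) (0, 65)]  |A|=769.8461
4. ⊥bis P1·P3 via (19.22,21.52): [(0, 27.5327) (11.0476, 23.5154) (27.137, 65) (0, 65)]  |A|=769.8461
5. canonical 4-gon: [(0, 27.5327) (11.0476, 23.5154) (27.137, 65) (0, 65)]
6. shoelace: 769.8461

Area of P1's cell: 769.8461 (4 vertices)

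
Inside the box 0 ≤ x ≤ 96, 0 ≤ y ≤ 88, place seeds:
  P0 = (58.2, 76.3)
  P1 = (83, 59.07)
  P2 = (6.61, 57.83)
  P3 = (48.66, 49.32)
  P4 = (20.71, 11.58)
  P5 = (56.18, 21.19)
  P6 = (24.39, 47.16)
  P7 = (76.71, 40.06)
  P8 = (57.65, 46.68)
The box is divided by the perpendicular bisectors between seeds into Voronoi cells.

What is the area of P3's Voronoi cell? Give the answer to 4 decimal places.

1. box [0,96]×[0,88]: [(0, 0) (96, 0) (96, 88) (0, 88)]
2. ⊥bis P3·P0 via (53.43,62.81): [(0, 81.7026) (0, 0) (96, 0) (96, 47.7574)]  |A|=6214.0821
3. ⊥bis P3·P1 via (65.83,54.195): [(64.4948, 58.8975) (0, 81.7026) (0, 0) (81.2173, 0)]  |A|=5026.4478
4. ⊥bis P3·P2 via (27.635,53.575): [(64.4948, 58.8975) (31.1018, 70.7052) (16.7926, 0) (81.2173, 0)]  |A|=3162.2388
5. ⊥bis P3·P4 via (34.685,30.45): [(64.4948, 58.8975) (31.1018, 70.7052) (24.4839, 38.0048) (75.8007, 0) (81.2173, 0)]  |A|=2040.9425
6. ⊥bis P3·P5 via (52.42,35.255): [(69.8821, 39.9232) (64.4948, 58.8975) (31.1018, 70.7052) (24.4839, 38.0048) (34.6216, 30.497)]  |A|=1201.0667
7. ⊥bis P3·P6 via (36.525,48.24): [(38.0232, 31.4063) (69.8821, 39.9232) (64.4948, 58.8975) (34.6369, 69.4552)]  |A|=875.3483
8. ⊥bis P3·P7 via (62.685,44.69): [(38.0232, 31.4063) (60.2624, 37.3515) (65.8267, 54.2067) (64.4948, 58.8975) (34.6369, 69.4552)]  |A|=801.4318
9. ⊥bis P3·P8 via (53.155,48): [(38.0232, 31.4063) (49.1561, 34.3825) (57.1209, 61.5049) (34.6369, 69.4552)]  |A|=553.4076
10. canonical 4-gon: [(38.0232, 31.4063) (49.1561, 34.3825) (57.1209, 61.5049) (34.6369, 69.4552)]
11. shoelace: 553.4076

Area of P3's cell: 553.4076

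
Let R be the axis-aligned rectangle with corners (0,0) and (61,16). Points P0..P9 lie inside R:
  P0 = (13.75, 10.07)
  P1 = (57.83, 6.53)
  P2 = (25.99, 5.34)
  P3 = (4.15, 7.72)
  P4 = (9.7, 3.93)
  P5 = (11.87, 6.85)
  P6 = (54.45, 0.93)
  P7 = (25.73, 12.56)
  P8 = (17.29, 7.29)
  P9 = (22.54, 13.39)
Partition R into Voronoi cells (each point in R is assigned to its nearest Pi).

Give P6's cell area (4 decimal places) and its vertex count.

Area of P6's cell: 139.2878 (5 vertices)

1. box [0,61]×[0,16]: [(0, 0) (61, 0) (61, 16) (0, 16)]
2. ⊥bis P6·P0 via (34.1,5.5): [(32.8649, 0) (61, 0) (61, 16) (36.458, 16)]  |A|=421.4172
3. ⊥bis P6·P1 via (56.14,3.73): [(36.3808, 15.6561) (32.8649, 0) (61, 0) (61, 0.7966)]  |A|=230.0498
4. ⊥bis P6·P2 via (40.22,3.135): [(41.6659, 12.4662) (39.7342, 0) (61, 0) (61, 0.7966)]  |A|=140.2524
5. ⊥bis P6·P3 via (29.3,4.325): [(41.6659, 12.4662) (39.7342, 0) (61, 0) (61, 0.7966)]  |A|=140.2524
6. ⊥bis P6·P4 via (32.075,2.43): [(41.6659, 12.4662) (39.7342, 0) (61, 0) (61, 0.7966)]  |A|=140.2524
7. ⊥bis P6·P5 via (33.16,3.89): [(41.6659, 12.4662) (39.7342, 0) (61, 0) (61, 0.7966)]  |A|=140.2524
8. ⊥bis P6·P7 via (40.09,6.745): [(42.2612, 12.1068) (41.2067, 9.5027) (39.7342, 0) (61, 0) (61, 0.7966)]  |A|=139.2878
9. ⊥bis P6·P8 via (35.87,4.11): [(42.2612, 12.1068) (41.2067, 9.5027) (39.7342, 0) (61, 0) (61, 0.7966)]  |A|=139.2878
10. ⊥bis P6·P9 via (38.495,7.16): [(42.2612, 12.1068) (41.2067, 9.5027) (39.7342, 0) (61, 0) (61, 0.7966)]  |A|=139.2878
11. canonical 5-gon: [(42.2612, 12.1068) (41.2067, 9.5027) (39.7342, 0) (61, 0) (61, 0.7966)]
12. shoelace: 139.2878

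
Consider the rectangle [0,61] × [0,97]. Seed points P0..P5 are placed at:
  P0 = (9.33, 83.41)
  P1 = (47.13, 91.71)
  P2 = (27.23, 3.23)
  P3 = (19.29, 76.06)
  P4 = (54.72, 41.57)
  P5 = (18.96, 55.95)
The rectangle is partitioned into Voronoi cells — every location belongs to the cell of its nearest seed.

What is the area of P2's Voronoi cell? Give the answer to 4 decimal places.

1. box [0,61]×[0,97]: [(0, 0) (61, 0) (61, 97) (0, 97)]
2. ⊥bis P2·P0 via (18.28,43.32): [(0, 39.239) (0, 0) (61, 0) (61, 52.8571)]  |A|=2808.9333
3. ⊥bis P2·P1 via (37.18,47.47): [(37.0252, 47.5048) (0, 39.239) (0, 0) (61, 0) (61, 42.1127)]  |A|=2680.1347
4. ⊥bis P2·P3 via (23.26,39.645): [(56.0684, 43.2218) (0, 37.1092) (0, 0) (61, 0) (61, 42.1127)]  |A|=2462.4324
5. ⊥bis P2·P4 via (40.975,22.4): [(17.7599, 39.0454) (0, 37.1092) (0, 0) (61, 0) (61, 8.042)]  |A|=1694.2788
6. ⊥bis P2·P5 via (23.095,29.59): [(29.5377, 30.6006) (0, 25.9672) (0, 0) (61, 0) (61, 8.042)]  |A|=1443.3336
7. canonical 5-gon: [(29.5377, 30.6006) (0, 25.9672) (0, 0) (61, 0) (61, 8.042)]
8. shoelace: 1443.3336

Area of P2's cell: 1443.3336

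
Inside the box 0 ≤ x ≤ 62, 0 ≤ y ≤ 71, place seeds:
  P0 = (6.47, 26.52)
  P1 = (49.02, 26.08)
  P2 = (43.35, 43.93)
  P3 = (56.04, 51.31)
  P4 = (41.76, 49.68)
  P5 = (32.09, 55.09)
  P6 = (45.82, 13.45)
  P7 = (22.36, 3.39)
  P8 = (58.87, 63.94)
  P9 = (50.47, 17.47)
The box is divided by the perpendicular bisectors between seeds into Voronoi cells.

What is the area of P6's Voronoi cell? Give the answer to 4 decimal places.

Area of P6's cell: 430.7594

1. box [0,62]×[0,71]: [(0, 0) (62, 0) (62, 71) (0, 71)]
2. ⊥bis P6·P0 via (26.145,19.985): [(19.507, 0) (62, 0) (62, 71) (43.0895, 71)]  |A|=2179.8231
3. ⊥bis P6·P1 via (47.42,19.765): [(27.729, 24.754) (19.507, 0) (62, 0) (62, 16.0709)]  |A|=801.319
4. ⊥bis P6·P2 via (44.585,28.69): [(27.729, 24.754) (19.507, 0) (62, 0) (62, 16.0709)]  |A|=801.319
5. ⊥bis P6·P3 via (50.93,32.38): [(27.729, 24.754) (19.507, 0) (62, 0) (62, 16.0709)]  |A|=801.319
6. ⊥bis P6·P4 via (43.79,31.565): [(27.729, 24.754) (19.507, 0) (62, 0) (62, 16.0709)]  |A|=801.319
7. ⊥bis P6·P5 via (38.955,34.27): [(27.729, 24.754) (19.507, 0) (62, 0) (62, 16.0709)]  |A|=801.319
8. ⊥bis P6·P7 via (34.09,8.42): [(27.729, 24.754) (27.4482, 23.9087) (37.7006, 0) (62, 0) (62, 16.0709)]  |A|=583.8269
9. ⊥bis P6·P8 via (52.345,38.695): [(27.729, 24.754) (27.4482, 23.9087) (37.7006, 0) (62, 0) (62, 16.0709)]  |A|=583.8269
10. ⊥bis P6·P9 via (48.145,15.46): [(43.5828, 20.7372) (27.729, 24.754) (27.4482, 23.9087) (37.7006, 0) (61.5104, 0)]  |A|=430.7594
11. canonical 5-gon: [(43.5828, 20.7372) (27.729, 24.754) (27.4482, 23.9087) (37.7006, 0) (61.5104, 0)]
12. shoelace: 430.7594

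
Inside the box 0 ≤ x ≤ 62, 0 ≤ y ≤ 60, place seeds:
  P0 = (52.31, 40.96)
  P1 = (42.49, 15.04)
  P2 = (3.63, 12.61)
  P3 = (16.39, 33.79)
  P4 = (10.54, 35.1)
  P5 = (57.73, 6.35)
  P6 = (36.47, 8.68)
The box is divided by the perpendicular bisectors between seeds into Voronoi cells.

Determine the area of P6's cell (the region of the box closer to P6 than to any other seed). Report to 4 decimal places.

1. box [0,62]×[0,60]: [(0, 0) (62, 0) (62, 60) (0, 60)]
2. ⊥bis P6·P0 via (44.39,24.82): [(0, 46.6025) (0, 0) (62, 0) (62, 16.1787)]  |A|=1946.2146
3. ⊥bis P6·P1 via (39.48,11.86): [(5.763, 43.7745) (0, 46.6025) (0, 0) (52.0098, 0)]  |A|=1272.6377
4. ⊥bis P6·P2 via (20.05,10.645): [(22.1576, 28.2564) (18.7761, 0) (52.0098, 0)]  |A|=469.5326
5. ⊥bis P6·P3 via (26.43,21.235): [(28.135, 22.5985) (20.7763, 16.7138) (18.7761, 0) (52.0098, 0)]  |A|=431.1273
6. ⊥bis P6·P4 via (23.505,21.89): [(28.135, 22.5985) (20.7763, 16.7138) (18.7761, 0) (52.0098, 0)]  |A|=431.1273
7. ⊥bis P6·P5 via (47.1,7.515): [(46.8153, 4.9169) (28.135, 22.5985) (20.7763, 16.7138) (18.7761, 0) (46.2764, 0)]  |A|=417.032
8. canonical 5-gon: [(46.8153, 4.9169) (28.135, 22.5985) (20.7763, 16.7138) (18.7761, 0) (46.2764, 0)]
9. shoelace: 417.032

Area of P6's cell: 417.0320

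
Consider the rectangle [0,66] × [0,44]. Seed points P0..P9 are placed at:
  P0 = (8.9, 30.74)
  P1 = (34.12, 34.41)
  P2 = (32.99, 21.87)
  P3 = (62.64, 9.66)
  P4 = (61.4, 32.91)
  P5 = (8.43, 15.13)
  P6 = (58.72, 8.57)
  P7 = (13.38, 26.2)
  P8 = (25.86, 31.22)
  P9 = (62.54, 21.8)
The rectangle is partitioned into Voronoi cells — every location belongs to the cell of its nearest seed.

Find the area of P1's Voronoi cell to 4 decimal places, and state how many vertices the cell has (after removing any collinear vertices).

Area of P1's cell: 312.3908 (4 vertices)

1. box [0,66]×[0,44]: [(0, 0) (66, 0) (66, 44) (0, 44)]
2. ⊥bis P1·P0 via (21.51,32.575): [(26.2503, 0) (66, 0) (66, 44) (19.8474, 44)]  |A|=1889.8498
3. ⊥bis P1·P2 via (33.555,28.14): [(22.0039, 29.1809) (66, 25.2163) (66, 44) (19.8474, 44)]  |A|=755.1741
4. ⊥bis P1·P3 via (48.38,22.035): [(22.0039, 29.1809) (52.2185, 26.4582) (66, 42.3389) (66, 44) (19.8474, 44)]  |A|=637.1865
5. ⊥bis P1·P4 via (47.76,33.66): [(22.0039, 29.1809) (47.3879, 26.8935) (48.3285, 44) (19.8474, 44)]  |A|=429.2242
6. ⊥bis P1·P5 via (21.275,24.77): [(22.0039, 29.1809) (47.3879, 26.8935) (48.3285, 44) (19.8474, 44)]  |A|=429.2242
7. ⊥bis P1·P6 via (46.42,21.49): [(22.0039, 29.1809) (47.3879, 26.8935) (48.3285, 44) (19.8474, 44)]  |A|=429.2242
8. ⊥bis P1·P7 via (23.75,30.305): [(20.7302, 37.9335) (24.276, 28.9761) (47.3879, 26.8935) (48.3285, 44) (19.8474, 44)]  |A|=419.4111
9. ⊥bis P1·P8 via (29.99,32.815): [(31.732, 28.3043) (47.3879, 26.8935) (48.3285, 44) (25.6704, 44)]  |A|=312.3908
10. ⊥bis P1·P9 via (48.33,28.105): [(31.732, 28.3043) (47.3879, 26.8935) (48.3285, 44) (25.6704, 44)]  |A|=312.3908
11. canonical 4-gon: [(31.732, 28.3043) (47.3879, 26.8935) (48.3285, 44) (25.6704, 44)]
12. shoelace: 312.3908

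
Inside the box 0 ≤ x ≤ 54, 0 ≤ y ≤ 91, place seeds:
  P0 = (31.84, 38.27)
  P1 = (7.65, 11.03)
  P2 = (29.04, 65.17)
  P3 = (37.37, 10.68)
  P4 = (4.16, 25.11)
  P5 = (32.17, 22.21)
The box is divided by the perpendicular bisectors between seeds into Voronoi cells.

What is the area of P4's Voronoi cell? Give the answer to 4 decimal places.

Area of P4's cell: 508.9102

1. box [0,54]×[0,91]: [(0, 0) (54, 0) (54, 91) (0, 91)]
2. ⊥bis P4·P0 via (18,31.69): [(0, 69.5502) (0, 0) (33.0665, 0)]  |A|=1149.8902
3. ⊥bis P4·P1 via (5.905,18.07): [(22.5177, 22.1878) (0, 69.5502) (0, 16.6063)]  |A|=596.0863
4. ⊥bis P4·P2 via (16.6,45.14): [(22.5177, 22.1878) (9.5127, 49.5417) (0, 55.4497) (0, 16.6063)]  |A|=529.0196
5. ⊥bis P4·P3 via (20.765,17.895): [(22.5177, 22.1878) (9.5127, 49.5417) (0, 55.4497) (0, 16.6063)]  |A|=529.0196
6. ⊥bis P4·P5 via (18.165,23.66): [(17.8939, 21.0417) (18.8182, 29.969) (9.5127, 49.5417) (0, 55.4497) (0, 16.6063)]  |A|=508.9102
7. canonical 5-gon: [(17.8939, 21.0417) (18.8182, 29.969) (9.5127, 49.5417) (0, 55.4497) (0, 16.6063)]
8. shoelace: 508.9102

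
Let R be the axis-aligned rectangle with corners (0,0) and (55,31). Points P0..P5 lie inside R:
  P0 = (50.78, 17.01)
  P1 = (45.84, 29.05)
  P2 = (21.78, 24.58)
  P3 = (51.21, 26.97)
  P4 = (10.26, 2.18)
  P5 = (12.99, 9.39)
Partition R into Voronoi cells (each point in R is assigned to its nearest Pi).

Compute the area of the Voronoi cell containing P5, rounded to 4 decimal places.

1. box [0,55]×[0,31]: [(0, 0) (55, 0) (55, 31) (0, 31)]
2. ⊥bis P5·P0 via (31.885,13.2): [(0, 0) (34.5467, 0) (28.2958, 31) (0, 31)]  |A|=974.058
3. ⊥bis P5·P1 via (29.415,19.22): [(0, 0) (34.5467, 0) (31.3094, 16.0547) (22.3649, 31) (0, 31)]  |A|=929.7386
4. ⊥bis P5·P2 via (17.385,16.985): [(0, 27.0452) (0, 0) (34.5467, 0) (32.9364, 7.9859)]  |A|=583.3279
5. ⊥bis P5·P3 via (32.1,18.18): [(0, 27.0452) (0, 0) (34.5467, 0) (32.9364, 7.9859)]  |A|=583.3279
6. ⊥bis P5·P4 via (11.625,5.785): [(0, 27.0452) (0, 10.1867) (26.9033, 0) (34.5467, 0) (32.9364, 7.9859)]  |A|=446.2998
7. canonical 5-gon: [(0, 27.0452) (0, 10.1867) (26.9033, 0) (34.5467, 0) (32.9364, 7.9859)]
8. shoelace: 446.2998

Area of P5's cell: 446.2998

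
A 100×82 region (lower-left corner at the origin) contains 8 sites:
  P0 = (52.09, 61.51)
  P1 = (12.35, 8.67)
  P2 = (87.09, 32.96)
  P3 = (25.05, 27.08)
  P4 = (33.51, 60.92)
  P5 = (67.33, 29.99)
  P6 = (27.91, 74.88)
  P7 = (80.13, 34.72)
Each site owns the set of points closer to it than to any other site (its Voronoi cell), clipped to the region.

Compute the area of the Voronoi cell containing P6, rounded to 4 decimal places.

Area of P6's cell: 784.3560

1. box [0,100]×[0,82]: [(0, 0) (100, 0) (100, 82) (0, 82)]
2. ⊥bis P6·P0 via (40,68.195): [(0, 0) (2.2925, 0) (47.6333, 82) (0, 82)]  |A|=2046.9576
3. ⊥bis P6·P1 via (20.13,41.775): [(0, 46.5057) (24.7864, 40.6807) (47.6333, 82) (0, 82)]  |A|=1423.9732
4. ⊥bis P6·P2 via (57.5,53.92): [(0, 46.5057) (24.7864, 40.6807) (47.6333, 82) (0, 82)]  |A|=1423.9732
5. ⊥bis P6·P3 via (26.48,50.98): [(0, 52.5644) (30.3531, 50.7483) (47.6333, 82) (0, 82)]  |A|=1191.0423
6. ⊥bis P6·P4 via (30.71,67.9): [(0, 55.5808) (42.4383, 72.6048) (47.6333, 82) (0, 82)]  |A|=784.356
7. ⊥bis P6·P5 via (47.62,52.435): [(0, 55.5808) (42.4383, 72.6048) (47.6333, 82) (0, 82)]  |A|=784.356
8. ⊥bis P6·P7 via (54.02,54.8): [(0, 55.5808) (42.4383, 72.6048) (47.6333, 82) (0, 82)]  |A|=784.356
9. canonical 4-gon: [(0, 55.5808) (42.4383, 72.6048) (47.6333, 82) (0, 82)]
10. shoelace: 784.356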